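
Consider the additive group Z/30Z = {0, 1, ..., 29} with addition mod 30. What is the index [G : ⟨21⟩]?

|⟨21⟩| = 10 and |G| = 30.
By Lagrange, [G : H] = |G|/|H| = 30/10 = 3.

3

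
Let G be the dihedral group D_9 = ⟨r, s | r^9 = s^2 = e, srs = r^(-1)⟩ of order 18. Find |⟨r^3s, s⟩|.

|⟨r^3s⟩| = 2 and |⟨s⟩| = 2, so |H| is a multiple of lcm(2, 2) = 2 and divides |G| = 18.
Closing under the operation: H = {e, r^3, r^6, s, r^3s, r^6s}, so |H| = 6.

6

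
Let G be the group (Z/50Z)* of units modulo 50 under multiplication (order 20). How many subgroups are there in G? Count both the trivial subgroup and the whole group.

6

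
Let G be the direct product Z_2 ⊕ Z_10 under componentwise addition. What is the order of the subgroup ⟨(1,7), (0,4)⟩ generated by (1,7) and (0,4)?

10

|⟨(1,7)⟩| = 10 and |⟨(0,4)⟩| = 5, so |H| is a multiple of lcm(10, 5) = 10 and divides |G| = 20.
Closing under the operation: H = {(0,0), (0,2), (0,4), (0,6), (0,8), (1,1), (1,3), (1,5), (1,7), (1,9)}, so |H| = 10.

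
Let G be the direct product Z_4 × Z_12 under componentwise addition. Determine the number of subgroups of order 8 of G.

3

|G| = 48 and 8 | 48, so subgroups of order 8 are possible by Lagrange.
The subgroups of order 8 are: {(0,0), (0,3), (0,6), (0,9), (2,0), (2,3), (2,6), (2,9)}; {(0,0), (0,6), (1,0), (1,6), (2,0), (2,6), (3,0), (3,6)}; {(0,0), (0,6), (1,3), (1,9), (2,0), (2,6), (3,3), (3,9)}.
So G has 3 subgroups of order 8.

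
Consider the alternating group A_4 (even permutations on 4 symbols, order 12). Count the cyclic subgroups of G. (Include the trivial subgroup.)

Group the elements of G by the cyclic subgroup they generate; each cyclic subgroup of order d accounts for φ(d) elements.
Cyclic subgroups by order — order 1: 1; order 2: 3; order 3: 4.
Total: 8.

8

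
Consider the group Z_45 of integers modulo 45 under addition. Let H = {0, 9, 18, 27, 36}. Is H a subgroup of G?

Yes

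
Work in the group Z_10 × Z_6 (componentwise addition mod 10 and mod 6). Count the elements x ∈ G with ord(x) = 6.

6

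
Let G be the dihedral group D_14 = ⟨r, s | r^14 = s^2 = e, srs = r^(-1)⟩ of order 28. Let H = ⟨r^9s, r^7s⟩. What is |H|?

14

|⟨r^9s⟩| = 2 and |⟨r^7s⟩| = 2, so |H| is a multiple of lcm(2, 2) = 2 and divides |G| = 28.
Closing under the operation: H = {e, r^2, r^4, r^6, r^8, r^10, r^12, rs, r^3s, r^5s, r^7s, r^9s, r^11s, r^13s}, so |H| = 14.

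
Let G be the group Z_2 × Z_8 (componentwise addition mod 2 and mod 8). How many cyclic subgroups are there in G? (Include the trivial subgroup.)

8

A cyclic subgroup of order d is generated by each of its φ(d) elements of order d, so the cyclic subgroups of order d number (#elements of order d)/φ(d).
Cyclic subgroups by order — order 1: 1; order 2: 3; order 4: 2; order 8: 2.
Total: 8.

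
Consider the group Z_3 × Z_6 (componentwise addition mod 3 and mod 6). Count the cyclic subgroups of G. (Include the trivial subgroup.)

10

A cyclic subgroup of order d is generated by each of its φ(d) elements of order d, so the cyclic subgroups of order d number (#elements of order d)/φ(d).
Cyclic subgroups by order — order 1: 1; order 2: 1; order 3: 4; order 6: 4.
Total: 10.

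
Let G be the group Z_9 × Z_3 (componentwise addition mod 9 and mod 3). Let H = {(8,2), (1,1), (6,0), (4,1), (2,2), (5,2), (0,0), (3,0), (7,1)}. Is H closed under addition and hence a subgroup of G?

|H| = 9 divides |G| = 27, consistent with Lagrange.
H contains the identity, every element's inverse is in H, and H is closed under +: it is a subgroup.
In fact H = ⟨(7,1)⟩.

Yes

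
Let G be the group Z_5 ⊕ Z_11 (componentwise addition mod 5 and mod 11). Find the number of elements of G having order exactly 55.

An element (a,b) has order lcm(ord(a), ord(b)); count pairs with lcm equal to 55.
Enumerating gives 40 such elements.

40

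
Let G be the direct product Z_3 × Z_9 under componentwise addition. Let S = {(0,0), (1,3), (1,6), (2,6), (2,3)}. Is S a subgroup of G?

|S| = 5 does not divide |G| = 27, so by Lagrange S is not a subgroup.

No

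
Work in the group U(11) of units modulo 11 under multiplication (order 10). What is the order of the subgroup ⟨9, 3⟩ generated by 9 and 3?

|⟨9⟩| = 5 and |⟨3⟩| = 5, so |H| is a multiple of lcm(5, 5) = 5 and divides |G| = 10.
Closing under the operation: H = {1, 3, 4, 5, 9}, so |H| = 5.

5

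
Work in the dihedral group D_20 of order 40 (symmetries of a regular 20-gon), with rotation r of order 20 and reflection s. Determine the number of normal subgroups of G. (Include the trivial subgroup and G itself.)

9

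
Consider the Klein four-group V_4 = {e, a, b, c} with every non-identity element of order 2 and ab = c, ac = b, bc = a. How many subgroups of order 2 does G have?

3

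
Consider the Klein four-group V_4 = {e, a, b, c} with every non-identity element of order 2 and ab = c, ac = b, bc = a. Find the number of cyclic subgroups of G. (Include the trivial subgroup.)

4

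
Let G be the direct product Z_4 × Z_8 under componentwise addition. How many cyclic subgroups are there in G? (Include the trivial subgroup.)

14

A cyclic subgroup of order d is generated by each of its φ(d) elements of order d, so the cyclic subgroups of order d number (#elements of order d)/φ(d).
Cyclic subgroups by order — order 1: 1; order 2: 3; order 4: 6; order 8: 4.
Total: 14.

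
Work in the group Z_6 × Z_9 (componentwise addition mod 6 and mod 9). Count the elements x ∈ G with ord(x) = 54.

0

An element (a,b) has order lcm(ord(a), ord(b)); count pairs with lcm equal to 54.
Enumerating gives 0 such elements.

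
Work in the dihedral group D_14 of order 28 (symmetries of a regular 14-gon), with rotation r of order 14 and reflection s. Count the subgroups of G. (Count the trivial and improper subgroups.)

|G| = 28, so by Lagrange every subgroup order divides 28. Divisors: 1, 2, 4, 7, 14, 28.
Subgroups by order — order 1: 1; order 2: 15; order 4: 7; order 7: 1; order 14: 3; order 28: 1.
Total: 1 + 15 + 7 + 1 + 3 + 1 = 28.

28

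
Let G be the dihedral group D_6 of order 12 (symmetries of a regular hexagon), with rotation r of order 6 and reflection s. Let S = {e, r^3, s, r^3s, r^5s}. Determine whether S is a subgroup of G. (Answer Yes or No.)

|S| = 5 does not divide |G| = 12, so by Lagrange S is not a subgroup.

No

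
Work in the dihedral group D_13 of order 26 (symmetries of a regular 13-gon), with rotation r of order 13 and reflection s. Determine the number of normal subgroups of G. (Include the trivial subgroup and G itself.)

3

G has 16 subgroups. Checking conjugation-invariance by order — order 1: 1/1 normal; order 2: 0/13 normal; order 13: 1/1 normal; order 26: 1/1 normal.
Total normal subgroups: 3.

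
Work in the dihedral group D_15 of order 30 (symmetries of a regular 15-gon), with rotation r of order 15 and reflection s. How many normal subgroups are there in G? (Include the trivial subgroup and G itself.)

5

G has 28 subgroups. Checking conjugation-invariance by order — order 1: 1/1 normal; order 2: 0/15 normal; order 3: 1/1 normal; order 5: 1/1 normal; order 6: 0/5 normal; order 10: 0/3 normal; order 15: 1/1 normal; order 30: 1/1 normal.
Total normal subgroups: 5.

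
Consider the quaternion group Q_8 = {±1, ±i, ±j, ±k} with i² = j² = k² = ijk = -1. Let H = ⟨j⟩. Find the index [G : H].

2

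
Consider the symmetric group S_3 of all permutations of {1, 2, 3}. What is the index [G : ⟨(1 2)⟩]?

3

|⟨(1 2)⟩| = 2 and |G| = 6.
By Lagrange, [G : H] = |G|/|H| = 6/2 = 3.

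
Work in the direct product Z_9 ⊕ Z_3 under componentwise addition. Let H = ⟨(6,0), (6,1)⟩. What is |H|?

9

|⟨(6,0)⟩| = 3 and |⟨(6,1)⟩| = 3, so |H| is a multiple of lcm(3, 3) = 3 and divides |G| = 27.
Closing under the operation: H = {(0,0), (0,1), (0,2), (3,0), (3,1), (3,2), (6,0), (6,1), (6,2)}, so |H| = 9.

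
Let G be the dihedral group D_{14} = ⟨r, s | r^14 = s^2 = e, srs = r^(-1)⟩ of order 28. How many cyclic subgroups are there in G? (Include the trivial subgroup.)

18

Each element a generates a cyclic subgroup ⟨a⟩; distinct elements may generate the same one (a cyclic group of order d has φ(d) generators).
Cyclic subgroups by order — order 1: 1; order 2: 15; order 7: 1; order 14: 1.
Total: 18.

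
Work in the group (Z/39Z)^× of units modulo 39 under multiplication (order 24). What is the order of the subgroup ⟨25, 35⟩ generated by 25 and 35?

|⟨25⟩| = 2 and |⟨35⟩| = 6, so |H| is a multiple of lcm(2, 6) = 6 and divides |G| = 24.
Closing under the operation: H = {1, 4, 10, 14, 16, 17, 22, 23, 25, 29, 35, 38}, so |H| = 12.

12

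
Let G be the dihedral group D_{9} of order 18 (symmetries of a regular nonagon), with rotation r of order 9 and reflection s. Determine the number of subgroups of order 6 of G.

|G| = 18 and 6 | 18, so subgroups of order 6 are possible by Lagrange.
The subgroups of order 6 are: {e, r^3, r^6, r^2s, r^5s, r^8s}; {e, r^3, r^6, s, r^3s, r^6s}; {e, r^3, r^6, rs, r^4s, r^7s}.
So G has 3 subgroups of order 6.

3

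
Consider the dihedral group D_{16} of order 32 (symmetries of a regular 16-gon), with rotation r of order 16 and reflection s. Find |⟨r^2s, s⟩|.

16

|⟨r^2s⟩| = 2 and |⟨s⟩| = 2, so |H| is a multiple of lcm(2, 2) = 2 and divides |G| = 32.
Closing under the operation: H = {e, r^2, r^4, r^6, r^8, r^10, r^12, r^14, s, r^2s, r^4s, r^6s, r^8s, r^10s, r^12s, r^14s}, so |H| = 16.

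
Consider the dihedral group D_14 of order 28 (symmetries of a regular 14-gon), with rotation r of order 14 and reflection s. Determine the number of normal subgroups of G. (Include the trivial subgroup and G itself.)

7

G has 28 subgroups. Checking conjugation-invariance by order — order 1: 1/1 normal; order 2: 1/15 normal; order 4: 0/7 normal; order 7: 1/1 normal; order 14: 3/3 normal; order 28: 1/1 normal.
Total normal subgroups: 7.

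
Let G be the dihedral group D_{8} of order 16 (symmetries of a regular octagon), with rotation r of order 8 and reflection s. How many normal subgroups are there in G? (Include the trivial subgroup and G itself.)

G has 19 subgroups. Checking conjugation-invariance by order — order 1: 1/1 normal; order 2: 1/9 normal; order 4: 1/5 normal; order 8: 3/3 normal; order 16: 1/1 normal.
Total normal subgroups: 7.

7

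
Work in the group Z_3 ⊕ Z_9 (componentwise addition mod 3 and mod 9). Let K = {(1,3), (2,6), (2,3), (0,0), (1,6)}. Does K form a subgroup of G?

No

|K| = 5 does not divide |G| = 27, so by Lagrange K is not a subgroup.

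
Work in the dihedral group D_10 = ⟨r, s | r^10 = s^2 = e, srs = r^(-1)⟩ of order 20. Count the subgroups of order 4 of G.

5

|G| = 20 and 4 | 20, so subgroups of order 4 are possible by Lagrange.
The subgroups of order 4 are: {e, r^5, r^2s, r^7s}; {e, r^5, r^3s, r^8s}; {e, r^5, r^4s, r^9s}; {e, r^5, s, r^5s}; … (5 in all).
So G has 5 subgroups of order 4.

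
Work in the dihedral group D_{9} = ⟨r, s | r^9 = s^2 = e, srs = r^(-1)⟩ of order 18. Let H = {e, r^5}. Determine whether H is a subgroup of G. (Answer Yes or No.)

No

r^5 ∈ H but its inverse r^4 ∉ H, so H is not a subgroup.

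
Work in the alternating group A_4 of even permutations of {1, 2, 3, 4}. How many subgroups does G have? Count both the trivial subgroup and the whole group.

10

|G| = 12, so by Lagrange every subgroup order divides 12. Divisors: 1, 2, 3, 4, 6, 12.
Subgroups by order — order 1: 1; order 2: 3; order 3: 4; order 4: 1; order 6: 0; order 12: 1.
Total: 1 + 3 + 4 + 1 + 0 + 1 = 10.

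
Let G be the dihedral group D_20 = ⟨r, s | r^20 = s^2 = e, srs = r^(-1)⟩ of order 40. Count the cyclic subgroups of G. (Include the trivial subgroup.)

26

Group the elements of G by the cyclic subgroup they generate; each cyclic subgroup of order d accounts for φ(d) elements.
Cyclic subgroups by order — order 1: 1; order 2: 21; order 4: 1; order 5: 1; order 10: 1; order 20: 1.
Total: 26.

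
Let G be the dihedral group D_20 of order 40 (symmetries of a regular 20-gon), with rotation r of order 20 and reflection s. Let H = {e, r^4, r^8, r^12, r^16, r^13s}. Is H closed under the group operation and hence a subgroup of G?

No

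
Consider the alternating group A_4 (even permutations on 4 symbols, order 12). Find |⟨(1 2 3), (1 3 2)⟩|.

3

|⟨(1 2 3)⟩| = 3 and |⟨(1 3 2)⟩| = 3, so |H| is a multiple of lcm(3, 3) = 3 and divides |G| = 12.
Closing under the operation: H = {e, (1 2 3), (1 3 2)}, so |H| = 3.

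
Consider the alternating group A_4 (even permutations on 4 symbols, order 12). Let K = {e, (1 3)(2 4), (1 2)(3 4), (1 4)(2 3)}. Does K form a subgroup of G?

Yes

|K| = 4 divides |G| = 12, consistent with Lagrange.
K contains the identity, every element's inverse is in K, and K is closed under ∘: it is a subgroup.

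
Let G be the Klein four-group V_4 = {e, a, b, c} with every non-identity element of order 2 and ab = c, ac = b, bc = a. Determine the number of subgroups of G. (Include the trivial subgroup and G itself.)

5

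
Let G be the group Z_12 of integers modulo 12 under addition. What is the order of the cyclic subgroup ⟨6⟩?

2

In Z_12, the order of an element a is n/gcd(a, n).
gcd(6, 12) = 6, so |⟨6⟩| = 12/6 = 2.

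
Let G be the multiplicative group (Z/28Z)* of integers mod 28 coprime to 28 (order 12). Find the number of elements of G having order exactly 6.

6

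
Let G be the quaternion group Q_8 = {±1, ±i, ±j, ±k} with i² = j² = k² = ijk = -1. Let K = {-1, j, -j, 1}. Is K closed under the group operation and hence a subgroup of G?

Yes

|K| = 4 divides |G| = 8, consistent with Lagrange.
K contains the identity, every element's inverse is in K, and K is closed under ·: it is a subgroup.
In fact K = ⟨j⟩.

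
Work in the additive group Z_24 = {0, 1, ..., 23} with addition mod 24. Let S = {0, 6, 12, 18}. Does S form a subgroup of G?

Yes

|S| = 4 divides |G| = 24, consistent with Lagrange.
S contains the identity, every element's inverse is in S, and S is closed under +: it is a subgroup.
In fact S = ⟨18⟩.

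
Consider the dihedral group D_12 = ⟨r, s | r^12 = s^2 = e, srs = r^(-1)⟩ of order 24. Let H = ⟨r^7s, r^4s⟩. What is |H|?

8

|⟨r^7s⟩| = 2 and |⟨r^4s⟩| = 2, so |H| is a multiple of lcm(2, 2) = 2 and divides |G| = 24.
Closing under the operation: H = {e, r^3, r^6, r^9, rs, r^4s, r^7s, r^10s}, so |H| = 8.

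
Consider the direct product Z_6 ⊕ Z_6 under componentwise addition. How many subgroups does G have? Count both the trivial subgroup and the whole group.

30

|G| = 36, so by Lagrange every subgroup order divides 36. Divisors: 1, 2, 3, 4, 6, 9, 12, 18, 36.
Subgroups by order — order 1: 1; order 2: 3; order 3: 4; order 4: 1; order 6: 12; order 9: 1; order 12: 4; order 18: 3; order 36: 1.
Total: 1 + 3 + 4 + 1 + 12 + 1 + 4 + 3 + 1 = 30.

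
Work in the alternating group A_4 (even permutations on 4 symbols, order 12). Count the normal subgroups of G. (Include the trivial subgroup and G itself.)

3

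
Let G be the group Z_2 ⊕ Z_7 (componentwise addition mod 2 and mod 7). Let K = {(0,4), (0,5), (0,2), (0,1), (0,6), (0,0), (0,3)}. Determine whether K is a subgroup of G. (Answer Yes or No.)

Yes

|K| = 7 divides |G| = 14, consistent with Lagrange.
K contains the identity, every element's inverse is in K, and K is closed under +: it is a subgroup.
In fact K = ⟨(0,1)⟩.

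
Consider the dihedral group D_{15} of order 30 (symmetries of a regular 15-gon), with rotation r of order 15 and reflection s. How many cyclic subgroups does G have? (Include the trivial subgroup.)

19

Group the elements of G by the cyclic subgroup they generate; each cyclic subgroup of order d accounts for φ(d) elements.
Cyclic subgroups by order — order 1: 1; order 2: 15; order 3: 1; order 5: 1; order 15: 1.
Total: 19.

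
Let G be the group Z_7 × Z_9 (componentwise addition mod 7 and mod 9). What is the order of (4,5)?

The order of (4,5) in Z_7 × Z_9 is lcm(ord(4) in Z_7, ord(5) in Z_9).
ord(4) = 7 and ord(5) = 9, so |⟨(4,5)⟩| = lcm(7, 9) = 63.

63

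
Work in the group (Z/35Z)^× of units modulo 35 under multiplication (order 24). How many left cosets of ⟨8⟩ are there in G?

|⟨8⟩| = 4 and |G| = 24.
By Lagrange, [G : H] = |G|/|H| = 24/4 = 6.

6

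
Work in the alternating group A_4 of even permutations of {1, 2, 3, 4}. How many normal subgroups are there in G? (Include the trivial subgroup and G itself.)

3

G has 10 subgroups. Checking conjugation-invariance by order — order 1: 1/1 normal; order 2: 0/3 normal; order 3: 0/4 normal; order 4: 1/1 normal; order 12: 1/1 normal.
Total normal subgroups: 3.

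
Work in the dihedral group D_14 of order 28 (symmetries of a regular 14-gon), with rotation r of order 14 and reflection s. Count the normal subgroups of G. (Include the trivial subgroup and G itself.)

G has 28 subgroups. Checking conjugation-invariance by order — order 1: 1/1 normal; order 2: 1/15 normal; order 4: 0/7 normal; order 7: 1/1 normal; order 14: 3/3 normal; order 28: 1/1 normal.
Total normal subgroups: 7.

7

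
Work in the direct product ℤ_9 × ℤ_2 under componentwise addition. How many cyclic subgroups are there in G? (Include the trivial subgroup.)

6

A cyclic subgroup of order d is generated by each of its φ(d) elements of order d, so the cyclic subgroups of order d number (#elements of order d)/φ(d).
Cyclic subgroups by order — order 1: 1; order 2: 1; order 3: 1; order 6: 1; order 9: 1; order 18: 1.
Total: 6.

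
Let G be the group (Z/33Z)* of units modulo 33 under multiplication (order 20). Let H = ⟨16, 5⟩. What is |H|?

10

|⟨16⟩| = 5 and |⟨5⟩| = 10, so |H| is a multiple of lcm(5, 10) = 10 and divides |G| = 20.
Closing under the operation: H = {1, 4, 5, 14, 16, 20, 23, 25, 26, 31}, so |H| = 10.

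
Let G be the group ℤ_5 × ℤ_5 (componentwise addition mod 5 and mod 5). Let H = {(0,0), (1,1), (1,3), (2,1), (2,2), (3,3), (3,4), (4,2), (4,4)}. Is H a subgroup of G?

|H| = 9 does not divide |G| = 25, so by Lagrange H is not a subgroup.

No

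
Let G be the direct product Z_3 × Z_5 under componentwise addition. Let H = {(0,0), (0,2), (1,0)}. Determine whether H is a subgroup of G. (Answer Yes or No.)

(1,0) ∈ H but its inverse (2,0) ∉ H, so H is not a subgroup.

No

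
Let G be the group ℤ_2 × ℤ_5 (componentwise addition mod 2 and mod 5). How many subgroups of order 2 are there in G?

1

|G| = 10 and 2 | 10, so subgroups of order 2 are possible by Lagrange.
The subgroups of order 2 are: {(0,0), (1,0)}.
So G has 1 subgroup of order 2.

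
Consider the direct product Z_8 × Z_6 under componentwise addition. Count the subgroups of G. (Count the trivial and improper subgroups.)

22

|G| = 48, so by Lagrange every subgroup order divides 48. Divisors: 1, 2, 3, 4, 6, 8, 12, 16, 24, 48.
Subgroups by order — order 1: 1; order 2: 3; order 3: 1; order 4: 3; order 6: 3; order 8: 3; order 12: 3; order 16: 1; order 24: 3; order 48: 1.
Total: 1 + 3 + 1 + 3 + 3 + 3 + 3 + 1 + 3 + 1 = 22.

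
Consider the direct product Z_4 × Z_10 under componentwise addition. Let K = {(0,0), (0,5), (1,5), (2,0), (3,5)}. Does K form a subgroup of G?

Closure fails: (0,5) + (1,5) = (1,0) ∉ K. So K is not a subgroup.

No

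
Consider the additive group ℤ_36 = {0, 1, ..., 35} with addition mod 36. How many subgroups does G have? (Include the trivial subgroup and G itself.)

9

A cyclic group of order 36 has exactly one subgroup for each divisor of 36.
Divisors of 36: 1, 2, 3, 4, 6, 9, 12, 18, 36.
So ℤ_36 has 9 subgroups.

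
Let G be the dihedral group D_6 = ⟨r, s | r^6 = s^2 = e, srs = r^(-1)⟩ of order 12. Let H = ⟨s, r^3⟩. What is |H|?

4

|⟨s⟩| = 2 and |⟨r^3⟩| = 2, so |H| is a multiple of lcm(2, 2) = 2 and divides |G| = 12.
Closing under the operation: H = {e, r^3, s, r^3s}, so |H| = 4.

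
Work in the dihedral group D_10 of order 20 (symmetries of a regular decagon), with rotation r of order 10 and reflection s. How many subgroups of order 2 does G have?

|G| = 20 and 2 | 20, so subgroups of order 2 are possible by Lagrange.
The subgroups of order 2 are: {e, r^2s}; {e, r^3s}; {e, r^4s}; {e, r^5}; … (11 in all).
So G has 11 subgroups of order 2.

11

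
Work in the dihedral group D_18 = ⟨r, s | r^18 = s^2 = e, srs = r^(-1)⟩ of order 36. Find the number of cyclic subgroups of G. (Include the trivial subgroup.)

24

A cyclic subgroup of order d is generated by each of its φ(d) elements of order d, so the cyclic subgroups of order d number (#elements of order d)/φ(d).
Cyclic subgroups by order — order 1: 1; order 2: 19; order 3: 1; order 6: 1; order 9: 1; order 18: 1.
Total: 24.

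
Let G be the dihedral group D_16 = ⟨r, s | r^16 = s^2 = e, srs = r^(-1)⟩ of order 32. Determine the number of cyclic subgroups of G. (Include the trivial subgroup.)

21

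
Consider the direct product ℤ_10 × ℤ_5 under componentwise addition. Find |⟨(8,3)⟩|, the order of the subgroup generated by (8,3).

The order of (8,3) in Z_10 × Z_5 is lcm(ord(8) in Z_10, ord(3) in Z_5).
ord(8) = 5 and ord(3) = 5, so |⟨(8,3)⟩| = lcm(5, 5) = 5.

5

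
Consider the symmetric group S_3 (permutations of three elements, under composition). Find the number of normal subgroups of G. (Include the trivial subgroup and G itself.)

3

G has 6 subgroups. Checking conjugation-invariance by order — order 1: 1/1 normal; order 2: 0/3 normal; order 3: 1/1 normal; order 6: 1/1 normal.
Total normal subgroups: 3.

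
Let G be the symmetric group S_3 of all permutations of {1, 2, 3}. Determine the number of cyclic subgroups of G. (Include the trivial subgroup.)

A cyclic subgroup of order d is generated by each of its φ(d) elements of order d, so the cyclic subgroups of order d number (#elements of order d)/φ(d).
Cyclic subgroups by order — order 1: 1; order 2: 3; order 3: 1.
Total: 5.

5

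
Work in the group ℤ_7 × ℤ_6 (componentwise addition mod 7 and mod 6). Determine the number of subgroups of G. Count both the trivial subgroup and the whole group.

|G| = 42, so by Lagrange every subgroup order divides 42. Divisors: 1, 2, 3, 6, 7, 14, 21, 42.
Subgroups by order — order 1: 1; order 2: 1; order 3: 1; order 6: 1; order 7: 1; order 14: 1; order 21: 1; order 42: 1.
Total: 1 + 1 + 1 + 1 + 1 + 1 + 1 + 1 = 8.

8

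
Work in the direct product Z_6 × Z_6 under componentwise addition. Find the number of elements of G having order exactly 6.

An element (a,b) has order lcm(ord(a), ord(b)); count pairs with lcm equal to 6.
Enumerating gives 24 such elements.

24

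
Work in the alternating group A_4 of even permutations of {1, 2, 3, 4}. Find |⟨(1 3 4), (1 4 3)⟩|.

3

|⟨(1 3 4)⟩| = 3 and |⟨(1 4 3)⟩| = 3, so |H| is a multiple of lcm(3, 3) = 3 and divides |G| = 12.
Closing under the operation: H = {e, (1 3 4), (1 4 3)}, so |H| = 3.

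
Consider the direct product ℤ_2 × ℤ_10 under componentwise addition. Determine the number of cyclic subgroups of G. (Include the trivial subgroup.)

8

Each element a generates a cyclic subgroup ⟨a⟩; distinct elements may generate the same one (a cyclic group of order d has φ(d) generators).
Cyclic subgroups by order — order 1: 1; order 2: 3; order 5: 1; order 10: 3.
Total: 8.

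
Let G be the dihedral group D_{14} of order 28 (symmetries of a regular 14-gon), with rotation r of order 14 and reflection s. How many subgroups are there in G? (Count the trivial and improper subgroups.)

28

|G| = 28, so by Lagrange every subgroup order divides 28. Divisors: 1, 2, 4, 7, 14, 28.
Subgroups by order — order 1: 1; order 2: 15; order 4: 7; order 7: 1; order 14: 3; order 28: 1.
Total: 1 + 15 + 7 + 1 + 3 + 1 = 28.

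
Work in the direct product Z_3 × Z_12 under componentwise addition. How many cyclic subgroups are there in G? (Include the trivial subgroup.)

15

Group the elements of G by the cyclic subgroup they generate; each cyclic subgroup of order d accounts for φ(d) elements.
Cyclic subgroups by order — order 1: 1; order 2: 1; order 3: 4; order 4: 1; order 6: 4; order 12: 4.
Total: 15.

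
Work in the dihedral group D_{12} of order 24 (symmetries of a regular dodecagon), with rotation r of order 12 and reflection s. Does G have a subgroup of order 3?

3 | 24. A subgroup of order 3 is {e, r^4, r^8}.

Yes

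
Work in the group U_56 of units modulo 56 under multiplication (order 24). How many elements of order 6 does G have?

14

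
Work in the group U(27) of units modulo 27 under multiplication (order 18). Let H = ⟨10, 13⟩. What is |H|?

9

|⟨10⟩| = 3 and |⟨13⟩| = 9, so |H| is a multiple of lcm(3, 9) = 9 and divides |G| = 18.
Closing under the operation: H = {1, 4, 7, 10, 13, 16, 19, 22, 25}, so |H| = 9.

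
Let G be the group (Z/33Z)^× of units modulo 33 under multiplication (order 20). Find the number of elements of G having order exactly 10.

Enumerating element orders in G gives 12 elements of order 10.

12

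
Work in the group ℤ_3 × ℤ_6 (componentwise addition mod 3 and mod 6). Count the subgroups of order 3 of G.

4

|G| = 18 and 3 | 18, so subgroups of order 3 are possible by Lagrange.
The subgroups of order 3 are: {(0,0), (0,2), (0,4)}; {(0,0), (1,0), (2,0)}; {(0,0), (1,2), (2,4)}; {(0,0), (1,4), (2,2)}.
So G has 4 subgroups of order 3.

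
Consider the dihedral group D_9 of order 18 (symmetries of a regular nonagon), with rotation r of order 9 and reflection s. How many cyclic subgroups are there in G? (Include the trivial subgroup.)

Group the elements of G by the cyclic subgroup they generate; each cyclic subgroup of order d accounts for φ(d) elements.
Cyclic subgroups by order — order 1: 1; order 2: 9; order 3: 1; order 9: 1.
Total: 12.

12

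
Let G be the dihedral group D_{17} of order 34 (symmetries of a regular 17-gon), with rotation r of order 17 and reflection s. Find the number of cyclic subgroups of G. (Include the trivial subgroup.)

Each element a generates a cyclic subgroup ⟨a⟩; distinct elements may generate the same one (a cyclic group of order d has φ(d) generators).
Cyclic subgroups by order — order 1: 1; order 2: 17; order 17: 1.
Total: 19.

19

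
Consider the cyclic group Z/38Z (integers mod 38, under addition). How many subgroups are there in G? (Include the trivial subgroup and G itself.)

4

Subgroups of the cyclic group Z/38Z correspond bijectively to divisors of 38.
Divisors of 38: 1, 2, 19, 38.
So Z/38Z has 4 subgroups.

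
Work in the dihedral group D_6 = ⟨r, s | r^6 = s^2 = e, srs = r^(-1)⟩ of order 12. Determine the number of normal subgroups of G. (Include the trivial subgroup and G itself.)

7

G has 16 subgroups. Checking conjugation-invariance by order — order 1: 1/1 normal; order 2: 1/7 normal; order 3: 1/1 normal; order 4: 0/3 normal; order 6: 3/3 normal; order 12: 1/1 normal.
Total normal subgroups: 7.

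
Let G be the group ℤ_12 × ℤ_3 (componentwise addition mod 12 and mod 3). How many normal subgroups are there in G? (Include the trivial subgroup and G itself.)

18

G is abelian, so every subgroup is normal.
G has 18 subgroups in total, hence 18 normal subgroups.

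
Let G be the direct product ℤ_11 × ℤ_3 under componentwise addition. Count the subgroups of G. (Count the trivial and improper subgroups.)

|G| = 33, so by Lagrange every subgroup order divides 33. Divisors: 1, 3, 11, 33.
Subgroups by order — order 1: 1; order 3: 1; order 11: 1; order 33: 1.
Total: 1 + 1 + 1 + 1 = 4.

4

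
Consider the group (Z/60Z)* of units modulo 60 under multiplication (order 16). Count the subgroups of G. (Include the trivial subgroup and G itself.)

27

|G| = 16, so by Lagrange every subgroup order divides 16. Divisors: 1, 2, 4, 8, 16.
Subgroups by order — order 1: 1; order 2: 7; order 4: 11; order 8: 7; order 16: 1.
Total: 1 + 7 + 11 + 7 + 1 = 27.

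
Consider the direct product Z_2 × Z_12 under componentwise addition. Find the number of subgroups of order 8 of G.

|G| = 24 and 8 | 24, so subgroups of order 8 are possible by Lagrange.
The subgroups of order 8 are: {(0,0), (0,3), (0,6), (0,9), (1,0), (1,3), (1,6), (1,9)}.
So G has 1 subgroup of order 8.

1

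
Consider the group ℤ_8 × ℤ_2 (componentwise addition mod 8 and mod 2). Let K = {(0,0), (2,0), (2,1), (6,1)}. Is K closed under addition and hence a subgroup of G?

No

(2,0) ∈ K but its inverse (6,0) ∉ K, so K is not a subgroup.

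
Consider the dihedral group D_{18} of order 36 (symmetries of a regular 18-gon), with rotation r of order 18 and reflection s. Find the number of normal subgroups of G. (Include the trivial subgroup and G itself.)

9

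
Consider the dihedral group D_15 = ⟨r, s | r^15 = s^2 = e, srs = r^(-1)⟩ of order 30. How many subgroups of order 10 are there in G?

3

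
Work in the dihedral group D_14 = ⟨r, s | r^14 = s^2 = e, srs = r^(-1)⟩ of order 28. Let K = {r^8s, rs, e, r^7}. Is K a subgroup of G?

Yes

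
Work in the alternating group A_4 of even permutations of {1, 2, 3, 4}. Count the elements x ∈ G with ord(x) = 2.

The elements of order 2 are: (1 2)(3 4), (1 3)(2 4), (1 4)(2 3).
That's 3.

3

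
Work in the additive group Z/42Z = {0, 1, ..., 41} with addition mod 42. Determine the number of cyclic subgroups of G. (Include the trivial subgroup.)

8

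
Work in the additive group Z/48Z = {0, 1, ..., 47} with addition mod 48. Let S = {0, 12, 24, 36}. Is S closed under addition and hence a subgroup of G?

Yes

|S| = 4 divides |G| = 48, consistent with Lagrange.
S contains the identity, every element's inverse is in S, and S is closed under +: it is a subgroup.
In fact S = ⟨12⟩.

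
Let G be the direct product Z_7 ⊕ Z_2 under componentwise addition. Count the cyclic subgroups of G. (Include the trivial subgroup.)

4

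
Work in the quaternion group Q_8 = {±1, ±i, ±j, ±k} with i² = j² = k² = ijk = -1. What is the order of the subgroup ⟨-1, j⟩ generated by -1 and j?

|⟨-1⟩| = 2 and |⟨j⟩| = 4, so |H| is a multiple of lcm(2, 4) = 4 and divides |G| = 8.
Closing under the operation: H = {1, -1, j, -j}, so |H| = 4.

4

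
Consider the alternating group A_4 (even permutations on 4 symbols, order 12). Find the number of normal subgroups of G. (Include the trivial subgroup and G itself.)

G has 10 subgroups. Checking conjugation-invariance by order — order 1: 1/1 normal; order 2: 0/3 normal; order 3: 0/4 normal; order 4: 1/1 normal; order 12: 1/1 normal.
Total normal subgroups: 3.

3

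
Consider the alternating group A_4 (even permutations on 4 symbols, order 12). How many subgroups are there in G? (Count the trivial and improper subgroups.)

10

|G| = 12, so by Lagrange every subgroup order divides 12. Divisors: 1, 2, 3, 4, 6, 12.
Subgroups by order — order 1: 1; order 2: 3; order 3: 4; order 4: 1; order 6: 0; order 12: 1.
Total: 1 + 3 + 4 + 1 + 0 + 1 = 10.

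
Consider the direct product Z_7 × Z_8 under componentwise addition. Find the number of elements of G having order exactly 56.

An element (a,b) has order lcm(ord(a), ord(b)); count pairs with lcm equal to 56.
Enumerating gives 24 such elements.

24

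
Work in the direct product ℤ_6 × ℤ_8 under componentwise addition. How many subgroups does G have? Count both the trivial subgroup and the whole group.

22

|G| = 48, so by Lagrange every subgroup order divides 48. Divisors: 1, 2, 3, 4, 6, 8, 12, 16, 24, 48.
Subgroups by order — order 1: 1; order 2: 3; order 3: 1; order 4: 3; order 6: 3; order 8: 3; order 12: 3; order 16: 1; order 24: 3; order 48: 1.
Total: 1 + 3 + 1 + 3 + 3 + 3 + 3 + 1 + 3 + 1 = 22.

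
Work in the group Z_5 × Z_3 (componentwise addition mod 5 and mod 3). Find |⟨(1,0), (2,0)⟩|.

5

|⟨(1,0)⟩| = 5 and |⟨(2,0)⟩| = 5, so |H| is a multiple of lcm(5, 5) = 5 and divides |G| = 15.
Closing under the operation: H = {(0,0), (1,0), (2,0), (3,0), (4,0)}, so |H| = 5.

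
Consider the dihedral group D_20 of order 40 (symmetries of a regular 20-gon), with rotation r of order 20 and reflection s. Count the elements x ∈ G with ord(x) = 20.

8

The elements of order 20 are: r, r^3, r^7, r^9, r^11, r^13, r^17, r^19.
That's 8.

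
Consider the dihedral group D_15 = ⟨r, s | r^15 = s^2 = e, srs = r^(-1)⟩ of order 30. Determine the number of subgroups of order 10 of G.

3

|G| = 30 and 10 | 30, so subgroups of order 10 are possible by Lagrange.
The subgroups of order 10 are: {e, r^3, r^6, r^9, r^12, rs, r^4s, r^7s, r^10s, r^13s}; {e, r^3, r^6, r^9, r^12, r^2s, r^5s, r^8s, r^11s, r^14s}; {e, r^3, r^6, r^9, r^12, s, r^3s, r^6s, r^9s, r^12s}.
So G has 3 subgroups of order 10.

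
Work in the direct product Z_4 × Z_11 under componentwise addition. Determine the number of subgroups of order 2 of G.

1

|G| = 44 and 2 | 44, so subgroups of order 2 are possible by Lagrange.
The subgroups of order 2 are: {(0,0), (2,0)}.
So G has 1 subgroup of order 2.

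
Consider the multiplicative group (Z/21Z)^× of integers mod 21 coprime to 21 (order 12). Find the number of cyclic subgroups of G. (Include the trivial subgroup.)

8

A cyclic subgroup of order d is generated by each of its φ(d) elements of order d, so the cyclic subgroups of order d number (#elements of order d)/φ(d).
Cyclic subgroups by order — order 1: 1; order 2: 3; order 3: 1; order 6: 3.
Total: 8.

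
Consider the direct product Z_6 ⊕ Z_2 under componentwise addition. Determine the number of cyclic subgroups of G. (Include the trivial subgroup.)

8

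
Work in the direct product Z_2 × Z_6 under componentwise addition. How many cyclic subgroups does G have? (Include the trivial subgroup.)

Each element a generates a cyclic subgroup ⟨a⟩; distinct elements may generate the same one (a cyclic group of order d has φ(d) generators).
Cyclic subgroups by order — order 1: 1; order 2: 3; order 3: 1; order 6: 3.
Total: 8.

8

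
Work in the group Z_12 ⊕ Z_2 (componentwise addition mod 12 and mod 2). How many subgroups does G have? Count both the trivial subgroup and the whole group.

16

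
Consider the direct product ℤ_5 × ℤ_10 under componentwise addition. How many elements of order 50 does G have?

0

An element (a,b) has order lcm(ord(a), ord(b)); count pairs with lcm equal to 50.
Enumerating gives 0 such elements.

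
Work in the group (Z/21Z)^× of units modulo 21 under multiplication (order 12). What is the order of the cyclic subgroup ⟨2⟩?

6

Compute successive powers of 2 mod 21: 2, 4, 8, 16, 11, 1; 2^6 ≡ 1 (mod 21).
So |⟨2⟩| = 6.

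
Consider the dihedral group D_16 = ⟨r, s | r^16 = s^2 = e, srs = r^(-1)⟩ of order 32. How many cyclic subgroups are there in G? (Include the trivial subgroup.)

21

Each element a generates a cyclic subgroup ⟨a⟩; distinct elements may generate the same one (a cyclic group of order d has φ(d) generators).
Cyclic subgroups by order — order 1: 1; order 2: 17; order 4: 1; order 8: 1; order 16: 1.
Total: 21.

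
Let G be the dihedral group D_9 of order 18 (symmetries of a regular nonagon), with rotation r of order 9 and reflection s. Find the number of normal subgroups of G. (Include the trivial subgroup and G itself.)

4

G has 16 subgroups. Checking conjugation-invariance by order — order 1: 1/1 normal; order 2: 0/9 normal; order 3: 1/1 normal; order 6: 0/3 normal; order 9: 1/1 normal; order 18: 1/1 normal.
Total normal subgroups: 4.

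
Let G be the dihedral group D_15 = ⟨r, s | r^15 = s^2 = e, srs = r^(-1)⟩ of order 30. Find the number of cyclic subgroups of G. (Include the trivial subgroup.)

Group the elements of G by the cyclic subgroup they generate; each cyclic subgroup of order d accounts for φ(d) elements.
Cyclic subgroups by order — order 1: 1; order 2: 15; order 3: 1; order 5: 1; order 15: 1.
Total: 19.

19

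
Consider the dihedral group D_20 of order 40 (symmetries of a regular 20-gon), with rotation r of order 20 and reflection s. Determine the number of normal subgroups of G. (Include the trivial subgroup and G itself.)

9

G has 48 subgroups. Checking conjugation-invariance by order — order 1: 1/1 normal; order 2: 1/21 normal; order 4: 1/11 normal; order 5: 1/1 normal; order 8: 0/5 normal; order 10: 1/5 normal; order 20: 3/3 normal; order 40: 1/1 normal.
Total normal subgroups: 9.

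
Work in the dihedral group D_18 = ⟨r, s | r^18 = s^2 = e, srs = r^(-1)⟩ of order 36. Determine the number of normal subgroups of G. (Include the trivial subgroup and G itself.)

9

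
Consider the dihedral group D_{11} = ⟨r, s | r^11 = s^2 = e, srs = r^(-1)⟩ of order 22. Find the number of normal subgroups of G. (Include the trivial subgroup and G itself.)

3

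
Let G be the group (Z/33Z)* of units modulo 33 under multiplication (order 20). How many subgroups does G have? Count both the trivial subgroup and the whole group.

10

|G| = 20, so by Lagrange every subgroup order divides 20. Divisors: 1, 2, 4, 5, 10, 20.
Subgroups by order — order 1: 1; order 2: 3; order 4: 1; order 5: 1; order 10: 3; order 20: 1.
Total: 1 + 3 + 1 + 1 + 3 + 1 = 10.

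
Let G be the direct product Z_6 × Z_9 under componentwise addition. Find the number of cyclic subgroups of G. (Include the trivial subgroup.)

A cyclic subgroup of order d is generated by each of its φ(d) elements of order d, so the cyclic subgroups of order d number (#elements of order d)/φ(d).
Cyclic subgroups by order — order 1: 1; order 2: 1; order 3: 4; order 6: 4; order 9: 3; order 18: 3.
Total: 16.

16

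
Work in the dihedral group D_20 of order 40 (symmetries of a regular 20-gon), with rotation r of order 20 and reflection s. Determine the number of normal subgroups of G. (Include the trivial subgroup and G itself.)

9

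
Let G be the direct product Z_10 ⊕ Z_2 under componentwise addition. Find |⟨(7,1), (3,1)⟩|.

10

|⟨(7,1)⟩| = 10 and |⟨(3,1)⟩| = 10, so |H| is a multiple of lcm(10, 10) = 10 and divides |G| = 20.
Closing under the operation: H = {(0,0), (1,1), (2,0), (3,1), (4,0), (5,1), (6,0), (7,1), (8,0), (9,1)}, so |H| = 10.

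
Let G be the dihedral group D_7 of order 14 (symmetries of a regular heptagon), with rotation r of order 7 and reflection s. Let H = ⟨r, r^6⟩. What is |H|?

|⟨r⟩| = 7 and |⟨r^6⟩| = 7, so |H| is a multiple of lcm(7, 7) = 7 and divides |G| = 14.
Closing under the operation: H = {e, r, r^2, r^3, r^4, r^5, r^6}, so |H| = 7.

7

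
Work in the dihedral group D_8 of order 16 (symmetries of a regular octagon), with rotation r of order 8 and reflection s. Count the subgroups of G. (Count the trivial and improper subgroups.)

|G| = 16, so by Lagrange every subgroup order divides 16. Divisors: 1, 2, 4, 8, 16.
Subgroups by order — order 1: 1; order 2: 9; order 4: 5; order 8: 3; order 16: 1.
Total: 1 + 9 + 5 + 3 + 1 = 19.

19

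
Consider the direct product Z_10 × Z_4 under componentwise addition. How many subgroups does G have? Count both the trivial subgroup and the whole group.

16

|G| = 40, so by Lagrange every subgroup order divides 40. Divisors: 1, 2, 4, 5, 8, 10, 20, 40.
Subgroups by order — order 1: 1; order 2: 3; order 4: 3; order 5: 1; order 8: 1; order 10: 3; order 20: 3; order 40: 1.
Total: 1 + 3 + 3 + 1 + 1 + 3 + 3 + 1 = 16.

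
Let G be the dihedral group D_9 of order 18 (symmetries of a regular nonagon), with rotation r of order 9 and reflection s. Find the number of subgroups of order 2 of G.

|G| = 18 and 2 | 18, so subgroups of order 2 are possible by Lagrange.
The subgroups of order 2 are: {e, r^2s}; {e, r^3s}; {e, r^4s}; {e, r^5s}; … (9 in all).
So G has 9 subgroups of order 2.

9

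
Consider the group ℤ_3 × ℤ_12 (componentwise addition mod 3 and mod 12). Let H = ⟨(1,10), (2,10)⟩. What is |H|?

|⟨(1,10)⟩| = 6 and |⟨(2,10)⟩| = 6, so |H| is a multiple of lcm(6, 6) = 6 and divides |G| = 36.
Closing under the operation: H = {(0,0), (0,2), (0,4), (0,6), (0,8), (0,10), (1,0), (1,2), (1,4), (1,6), (1,8), (1,10), (2,0), (2,2), (2,4), (2,6), (2,8), (2,10)}, so |H| = 18.

18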